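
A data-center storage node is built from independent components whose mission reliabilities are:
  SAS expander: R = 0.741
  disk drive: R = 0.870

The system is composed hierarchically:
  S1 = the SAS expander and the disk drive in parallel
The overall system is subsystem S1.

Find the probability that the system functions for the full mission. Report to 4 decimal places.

Parallel (SAS expander and disk drive): 1 − (1 − 0.741000)(1 − 0.870000) = 0.9663

0.9663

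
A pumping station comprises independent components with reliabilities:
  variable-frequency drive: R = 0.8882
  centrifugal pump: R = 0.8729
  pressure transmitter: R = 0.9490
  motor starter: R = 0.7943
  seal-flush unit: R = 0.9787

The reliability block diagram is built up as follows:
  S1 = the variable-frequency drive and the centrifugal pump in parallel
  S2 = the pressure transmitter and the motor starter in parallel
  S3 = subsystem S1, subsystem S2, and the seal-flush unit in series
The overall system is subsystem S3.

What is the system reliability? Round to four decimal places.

Parallel (variable-frequency drive and centrifugal pump): 1 − (1 − 0.888200)(1 − 0.872900) = 0.985790
Parallel (pressure transmitter and motor starter): 1 − (1 − 0.949000)(1 − 0.794300) = 0.989509
Series ([0.985790], [0.989509], and seal-flush unit): 0.985790 × 0.989509 × 0.978700 = 0.9547

0.9547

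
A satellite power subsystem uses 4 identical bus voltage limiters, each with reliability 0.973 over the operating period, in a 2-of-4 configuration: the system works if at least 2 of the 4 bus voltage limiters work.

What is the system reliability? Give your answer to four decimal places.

R = Σ_{i=2}^{4} C(4,i) p^i (1−p)^{4−i} with p = 0.973
C(4,2)·0.973^2·0.027^2 = 0.004141
C(4,3)·0.973^3·0.027^1 = 0.099486
C(4,4)·0.973^4·0.027^0 = 0.896296
Sum = 0.9999

0.9999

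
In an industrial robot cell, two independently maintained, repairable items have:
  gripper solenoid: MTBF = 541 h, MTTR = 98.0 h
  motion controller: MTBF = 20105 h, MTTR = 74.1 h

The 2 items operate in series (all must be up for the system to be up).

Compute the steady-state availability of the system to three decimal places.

0.844

A(gripper solenoid) = MTBF/(MTBF+MTTR) = 541/(541+98.0) = 0.846635
A(motion controller) = MTBF/(MTBF+MTTR) = 20105/(20105+74.1) = 0.996328
Series availability: 0.846635 × 0.996328 = 0.844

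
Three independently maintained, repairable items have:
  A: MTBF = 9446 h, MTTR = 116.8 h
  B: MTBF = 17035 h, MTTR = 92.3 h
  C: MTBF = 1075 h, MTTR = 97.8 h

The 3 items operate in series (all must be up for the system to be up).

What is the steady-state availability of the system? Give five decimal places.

A(A) = MTBF/(MTBF+MTTR) = 9446/(9446+116.8) = 0.987786
A(B) = MTBF/(MTBF+MTTR) = 17035/(17035+92.3) = 0.994611
A(C) = MTBF/(MTBF+MTTR) = 1075/(1075+97.8) = 0.916610
Series availability: 0.987786 × 0.994611 × 0.916610 = 0.90054

0.90054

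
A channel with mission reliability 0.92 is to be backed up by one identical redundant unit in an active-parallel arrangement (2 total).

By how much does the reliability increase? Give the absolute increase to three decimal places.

R_before = 0.92
R_after = 1 − (1 − 0.92)^2 = 0.994
ΔR = 0.994 − 0.92 = 0.074

0.074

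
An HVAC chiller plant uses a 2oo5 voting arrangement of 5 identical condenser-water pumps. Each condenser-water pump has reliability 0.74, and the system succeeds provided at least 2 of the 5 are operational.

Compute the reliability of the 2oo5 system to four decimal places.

R = Σ_{i=2}^{5} C(5,i) p^i (1−p)^{5−i} with p = 0.74
C(5,2)·0.74^2·0.26^3 = 0.096246
C(5,3)·0.74^3·0.26^2 = 0.273931
C(5,4)·0.74^4·0.26^1 = 0.389825
C(5,5)·0.74^5·0.26^0 = 0.221901
Sum = 0.9819

0.9819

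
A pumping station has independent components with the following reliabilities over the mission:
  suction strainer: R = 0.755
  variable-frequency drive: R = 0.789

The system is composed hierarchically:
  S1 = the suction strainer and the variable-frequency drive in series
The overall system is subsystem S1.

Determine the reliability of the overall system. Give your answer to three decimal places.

Series (suction strainer and variable-frequency drive): 0.75500 × 0.78900 = 0.596

0.596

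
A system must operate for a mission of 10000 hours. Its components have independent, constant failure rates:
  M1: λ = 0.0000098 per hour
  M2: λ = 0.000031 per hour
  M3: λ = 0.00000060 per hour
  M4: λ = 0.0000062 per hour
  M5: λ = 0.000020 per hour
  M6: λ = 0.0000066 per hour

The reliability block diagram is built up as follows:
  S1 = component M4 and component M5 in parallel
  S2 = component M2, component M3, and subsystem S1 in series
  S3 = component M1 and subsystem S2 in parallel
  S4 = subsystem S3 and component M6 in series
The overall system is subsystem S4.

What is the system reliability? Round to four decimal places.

0.9118

R(M1) = exp(−0.0000098 × 10000) = 0.906649
R(M2) = exp(−0.000031 × 10000) = 0.733447
R(M3) = exp(−0.00000060 × 10000) = 0.994018
R(M4) = exp(−0.0000062 × 10000) = 0.939883
R(M5) = exp(−0.000020 × 10000) = 0.818731
R(M6) = exp(−0.0000066 × 10000) = 0.936131
Parallel (M4 and M5): 1 − (1 − 0.939883)(1 − 0.818731) = 0.989103
Series (M2, M3, and [0.989103]): 0.733447 × 0.994018 × 0.989103 = 0.721115
Parallel (M1 and [0.721115]): 1 − (1 − 0.906649)(1 − 0.721115) = 0.973966
Series ([0.973966] and M6): 0.973966 × 0.936131 = 0.9118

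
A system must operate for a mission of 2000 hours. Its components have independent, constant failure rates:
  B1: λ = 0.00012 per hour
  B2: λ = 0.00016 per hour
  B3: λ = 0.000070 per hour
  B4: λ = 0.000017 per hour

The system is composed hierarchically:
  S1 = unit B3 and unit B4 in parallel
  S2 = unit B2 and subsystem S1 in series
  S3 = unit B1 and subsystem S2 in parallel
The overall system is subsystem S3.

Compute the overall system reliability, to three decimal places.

0.941

R(B1) = exp(−0.00012 × 2000) = 0.78663
R(B2) = exp(−0.00016 × 2000) = 0.72615
R(B3) = exp(−0.000070 × 2000) = 0.86936
R(B4) = exp(−0.000017 × 2000) = 0.96657
Parallel (B3 and B4): 1 − (1 − 0.86936)(1 − 0.96657) = 0.99563
Series (B2 and [0.99563]): 0.72615 × 0.99563 = 0.72298
Parallel (B1 and [0.72298]): 1 − (1 − 0.78663)(1 − 0.72298) = 0.941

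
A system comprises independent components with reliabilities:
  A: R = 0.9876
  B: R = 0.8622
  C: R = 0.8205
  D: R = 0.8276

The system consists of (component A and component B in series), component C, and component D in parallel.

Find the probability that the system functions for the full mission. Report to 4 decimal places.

Series (A and B): 0.987600 × 0.862200 = 0.851509
Parallel ([0.851509], C, and D): 1 − (1 − 0.851509)(1 − 0.820500)(1 − 0.827600) = 0.9954

0.9954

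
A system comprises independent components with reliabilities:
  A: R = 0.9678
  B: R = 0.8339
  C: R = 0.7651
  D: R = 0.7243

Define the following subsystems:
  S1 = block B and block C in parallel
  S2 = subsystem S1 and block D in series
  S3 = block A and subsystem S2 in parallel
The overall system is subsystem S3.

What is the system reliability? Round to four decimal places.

Parallel (B and C): 1 − (1 − 0.833900)(1 − 0.765100) = 0.960983
Series ([0.960983] and D): 0.960983 × 0.724300 = 0.696040
Parallel (A and [0.696040]): 1 − (1 − 0.967800)(1 − 0.696040) = 0.9902

0.9902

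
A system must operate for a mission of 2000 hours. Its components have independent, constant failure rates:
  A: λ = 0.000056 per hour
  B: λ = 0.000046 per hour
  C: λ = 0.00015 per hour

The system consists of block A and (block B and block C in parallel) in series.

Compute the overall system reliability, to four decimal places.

0.8737

R(A) = exp(−0.000056 × 2000) = 0.894044
R(B) = exp(−0.000046 × 2000) = 0.912105
R(C) = exp(−0.00015 × 2000) = 0.740818
Parallel (B and C): 1 − (1 − 0.912105)(1 − 0.740818) = 0.977219
Series (A and [0.977219]): 0.894044 × 0.977219 = 0.8737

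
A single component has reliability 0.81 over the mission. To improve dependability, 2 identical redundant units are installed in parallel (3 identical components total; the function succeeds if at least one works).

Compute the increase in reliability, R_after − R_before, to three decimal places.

0.183

R_before = 0.81
R_after = 1 − (1 − 0.81)^3 = 0.993
ΔR = 0.993 − 0.81 = 0.183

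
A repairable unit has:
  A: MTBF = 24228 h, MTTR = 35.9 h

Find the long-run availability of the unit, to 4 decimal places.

0.9985

A(A) = MTBF/(MTBF+MTTR) = 24228/(24228+35.9) = 0.9985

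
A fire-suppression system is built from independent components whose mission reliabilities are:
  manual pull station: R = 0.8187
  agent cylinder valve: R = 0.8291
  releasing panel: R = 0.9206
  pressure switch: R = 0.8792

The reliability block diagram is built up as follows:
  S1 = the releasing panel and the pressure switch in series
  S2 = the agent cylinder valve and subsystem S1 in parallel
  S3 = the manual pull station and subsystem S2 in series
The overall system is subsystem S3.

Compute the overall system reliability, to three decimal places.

0.792

Series (releasing panel and pressure switch): 0.92060 × 0.87920 = 0.80939
Parallel (agent cylinder valve and [0.80939]): 1 − (1 − 0.82910)(1 − 0.80939) = 0.96742
Series (manual pull station and [0.96742]): 0.81870 × 0.96742 = 0.792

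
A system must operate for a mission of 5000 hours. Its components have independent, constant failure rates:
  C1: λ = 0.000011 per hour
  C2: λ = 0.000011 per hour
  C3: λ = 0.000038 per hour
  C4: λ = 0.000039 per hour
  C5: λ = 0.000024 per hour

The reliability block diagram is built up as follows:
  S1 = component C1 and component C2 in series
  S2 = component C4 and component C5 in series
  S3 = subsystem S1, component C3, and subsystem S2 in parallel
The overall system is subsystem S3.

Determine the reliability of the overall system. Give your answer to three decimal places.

0.995

R(C1) = exp(−0.000011 × 5000) = 0.94649
R(C2) = exp(−0.000011 × 5000) = 0.94649
R(C3) = exp(−0.000038 × 5000) = 0.82696
R(C4) = exp(−0.000039 × 5000) = 0.82283
R(C5) = exp(−0.000024 × 5000) = 0.88692
Series (C1 and C2): 0.94649 × 0.94649 = 0.89584
Series (C4 and C5): 0.82283 × 0.88692 = 0.72978
Parallel ([0.89584], C3, and [0.72978]): 1 − (1 − 0.89584)(1 − 0.82696)(1 − 0.72978) = 0.995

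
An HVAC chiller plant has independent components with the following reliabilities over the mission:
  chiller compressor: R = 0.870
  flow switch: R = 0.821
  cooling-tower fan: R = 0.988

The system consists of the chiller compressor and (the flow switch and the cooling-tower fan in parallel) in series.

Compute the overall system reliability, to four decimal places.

Parallel (flow switch and cooling-tower fan): 1 − (1 − 0.821000)(1 − 0.988000) = 0.997852
Series (chiller compressor and [0.997852]): 0.870000 × 0.997852 = 0.8681

0.8681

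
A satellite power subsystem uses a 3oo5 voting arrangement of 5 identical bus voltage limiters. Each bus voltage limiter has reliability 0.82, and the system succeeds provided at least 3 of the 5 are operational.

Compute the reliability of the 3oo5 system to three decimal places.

R = Σ_{i=3}^{5} C(5,i) p^i (1−p)^{5−i} with p = 0.82
C(5,3)·0.82^3·0.18^2 = 0.17864
C(5,4)·0.82^4·0.18^1 = 0.40691
C(5,5)·0.82^5·0.18^0 = 0.37074
Sum = 0.956

0.956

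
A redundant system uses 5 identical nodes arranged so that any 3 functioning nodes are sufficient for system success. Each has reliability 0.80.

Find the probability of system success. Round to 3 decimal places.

R = Σ_{i=3}^{5} C(5,i) p^i (1−p)^{5−i} with p = 0.80
C(5,3)·0.80^3·0.20^2 = 0.20480
C(5,4)·0.80^4·0.20^1 = 0.40960
C(5,5)·0.80^5·0.20^0 = 0.32768
Sum = 0.942

0.942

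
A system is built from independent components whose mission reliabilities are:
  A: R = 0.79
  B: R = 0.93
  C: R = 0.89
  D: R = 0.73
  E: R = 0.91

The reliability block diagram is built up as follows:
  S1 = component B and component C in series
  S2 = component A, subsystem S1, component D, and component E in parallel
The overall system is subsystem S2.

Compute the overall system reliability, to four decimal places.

0.9991

Series (B and C): 0.930000 × 0.890000 = 0.827700
Parallel (A, [0.827700], D, and E): 1 − (1 − 0.790000)(1 − 0.827700)(1 − 0.730000)(1 − 0.910000) = 0.9991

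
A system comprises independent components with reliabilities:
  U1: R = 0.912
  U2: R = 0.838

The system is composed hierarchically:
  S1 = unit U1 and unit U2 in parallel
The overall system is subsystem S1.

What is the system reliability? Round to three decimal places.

Parallel (U1 and U2): 1 − (1 − 0.91200)(1 − 0.83800) = 0.986

0.986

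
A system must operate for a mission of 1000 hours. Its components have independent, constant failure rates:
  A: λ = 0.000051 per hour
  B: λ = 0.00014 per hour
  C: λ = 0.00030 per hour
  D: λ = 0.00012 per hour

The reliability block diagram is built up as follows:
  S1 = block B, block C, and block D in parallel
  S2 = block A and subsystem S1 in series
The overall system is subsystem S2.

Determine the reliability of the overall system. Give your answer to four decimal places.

0.9466

R(A) = exp(−0.000051 × 1000) = 0.950279
R(B) = exp(−0.00014 × 1000) = 0.869358
R(C) = exp(−0.00030 × 1000) = 0.740818
R(D) = exp(−0.00012 × 1000) = 0.886920
Parallel (B, C, and D): 1 − (1 − 0.869358)(1 − 0.740818)(1 − 0.886920) = 0.996171
Series (A and [0.996171]): 0.950279 × 0.996171 = 0.9466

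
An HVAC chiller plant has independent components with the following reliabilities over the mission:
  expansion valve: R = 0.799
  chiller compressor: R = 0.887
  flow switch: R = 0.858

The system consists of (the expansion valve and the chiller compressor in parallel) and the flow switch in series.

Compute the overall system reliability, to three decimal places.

0.839

Parallel (expansion valve and chiller compressor): 1 − (1 − 0.79900)(1 − 0.88700) = 0.97729
Series ([0.97729] and flow switch): 0.97729 × 0.85800 = 0.839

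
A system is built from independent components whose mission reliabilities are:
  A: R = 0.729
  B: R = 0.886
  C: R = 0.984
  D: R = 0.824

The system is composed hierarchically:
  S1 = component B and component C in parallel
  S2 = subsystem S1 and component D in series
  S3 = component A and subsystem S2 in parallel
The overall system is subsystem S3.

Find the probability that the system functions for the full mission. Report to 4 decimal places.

Parallel (B and C): 1 − (1 − 0.886000)(1 − 0.984000) = 0.998176
Series ([0.998176] and D): 0.998176 × 0.824000 = 0.822497
Parallel (A and [0.822497]): 1 − (1 − 0.729000)(1 − 0.822497) = 0.9519

0.9519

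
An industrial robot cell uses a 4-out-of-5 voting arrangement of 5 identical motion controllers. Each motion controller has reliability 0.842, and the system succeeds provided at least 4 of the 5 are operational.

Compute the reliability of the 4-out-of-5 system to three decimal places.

0.820

R = Σ_{i=4}^{5} C(5,i) p^i (1−p)^{5−i} with p = 0.842
C(5,4)·0.842^4·0.158^1 = 0.39708
C(5,5)·0.842^5·0.158^0 = 0.42321
Sum = 0.820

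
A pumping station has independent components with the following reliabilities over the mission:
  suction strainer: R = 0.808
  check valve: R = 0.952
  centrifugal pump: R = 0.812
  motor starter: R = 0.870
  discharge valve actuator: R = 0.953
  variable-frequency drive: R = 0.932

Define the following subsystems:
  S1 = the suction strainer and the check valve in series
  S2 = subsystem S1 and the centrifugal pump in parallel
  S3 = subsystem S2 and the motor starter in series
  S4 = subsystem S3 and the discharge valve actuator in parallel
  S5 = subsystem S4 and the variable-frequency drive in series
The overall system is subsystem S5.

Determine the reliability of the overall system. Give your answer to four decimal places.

Series (suction strainer and check valve): 0.808000 × 0.952000 = 0.769216
Parallel ([0.769216] and centrifugal pump): 1 − (1 − 0.769216)(1 − 0.812000) = 0.956613
Series ([0.956613] and motor starter): 0.956613 × 0.870000 = 0.832253
Parallel ([0.832253] and discharge valve actuator): 1 − (1 − 0.832253)(1 − 0.953000) = 0.992116
Series ([0.992116] and variable-frequency drive): 0.992116 × 0.932000 = 0.9247

0.9247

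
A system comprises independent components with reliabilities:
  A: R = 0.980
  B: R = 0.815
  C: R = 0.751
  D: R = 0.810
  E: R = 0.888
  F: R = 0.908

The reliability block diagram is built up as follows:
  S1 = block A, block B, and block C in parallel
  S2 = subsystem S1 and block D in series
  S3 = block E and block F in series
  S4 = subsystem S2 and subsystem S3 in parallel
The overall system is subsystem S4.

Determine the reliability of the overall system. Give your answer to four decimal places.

0.9631

Parallel (A, B, and C): 1 − (1 − 0.980000)(1 − 0.815000)(1 − 0.751000) = 0.999079
Series ([0.999079] and D): 0.999079 × 0.810000 = 0.809254
Series (E and F): 0.888000 × 0.908000 = 0.806304
Parallel ([0.809254] and [0.806304]): 1 − (1 − 0.809254)(1 − 0.806304) = 0.9631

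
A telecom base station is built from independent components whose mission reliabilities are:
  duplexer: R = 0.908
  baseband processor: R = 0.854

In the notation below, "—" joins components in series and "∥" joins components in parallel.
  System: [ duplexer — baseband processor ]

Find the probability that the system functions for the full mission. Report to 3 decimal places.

Series (duplexer and baseband processor): 0.90800 × 0.85400 = 0.775

0.775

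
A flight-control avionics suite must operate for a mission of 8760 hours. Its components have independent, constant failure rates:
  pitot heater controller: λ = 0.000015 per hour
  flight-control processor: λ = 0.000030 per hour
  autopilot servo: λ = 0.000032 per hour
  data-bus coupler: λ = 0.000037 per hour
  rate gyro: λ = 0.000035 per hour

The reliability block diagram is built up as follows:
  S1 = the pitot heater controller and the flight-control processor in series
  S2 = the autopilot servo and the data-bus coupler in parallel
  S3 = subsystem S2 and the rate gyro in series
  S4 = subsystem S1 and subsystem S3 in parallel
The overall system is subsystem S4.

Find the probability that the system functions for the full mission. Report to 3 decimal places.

0.898

R(pitot heater controller) = exp(−0.000015 × 8760) = 0.87687
R(flight-control processor) = exp(−0.000030 × 8760) = 0.76890
R(autopilot servo) = exp(−0.000032 × 8760) = 0.75554
R(data-bus coupler) = exp(−0.000037 × 8760) = 0.72316
R(rate gyro) = exp(−0.000035 × 8760) = 0.73594
Series (pitot heater controller and flight-control processor): 0.87687 × 0.76890 = 0.67423
Parallel (autopilot servo and data-bus coupler): 1 − (1 − 0.75554)(1 − 0.72316) = 0.93232
Series ([0.93232] and rate gyro): 0.93232 × 0.73594 = 0.68613
Parallel ([0.67423] and [0.68613]): 1 − (1 − 0.67423)(1 − 0.68613) = 0.898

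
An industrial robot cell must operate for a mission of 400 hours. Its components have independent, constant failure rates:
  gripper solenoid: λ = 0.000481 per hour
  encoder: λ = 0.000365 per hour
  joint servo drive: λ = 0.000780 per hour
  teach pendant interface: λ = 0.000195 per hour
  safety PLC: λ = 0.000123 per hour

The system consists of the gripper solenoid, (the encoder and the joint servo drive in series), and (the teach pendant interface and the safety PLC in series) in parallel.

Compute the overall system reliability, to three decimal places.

0.992

R(gripper solenoid) = exp(−0.000481 × 400) = 0.82498
R(encoder) = exp(−0.000365 × 400) = 0.86416
R(joint servo drive) = exp(−0.000780 × 400) = 0.73198
R(teach pendant interface) = exp(−0.000195 × 400) = 0.92496
R(safety PLC) = exp(−0.000123 × 400) = 0.95199
Series (encoder and joint servo drive): 0.86416 × 0.73198 = 0.63255
Series (teach pendant interface and safety PLC): 0.92496 × 0.95199 = 0.88055
Parallel (gripper solenoid, [0.63255], and [0.88055]): 1 − (1 − 0.82498)(1 − 0.63255)(1 − 0.88055) = 0.992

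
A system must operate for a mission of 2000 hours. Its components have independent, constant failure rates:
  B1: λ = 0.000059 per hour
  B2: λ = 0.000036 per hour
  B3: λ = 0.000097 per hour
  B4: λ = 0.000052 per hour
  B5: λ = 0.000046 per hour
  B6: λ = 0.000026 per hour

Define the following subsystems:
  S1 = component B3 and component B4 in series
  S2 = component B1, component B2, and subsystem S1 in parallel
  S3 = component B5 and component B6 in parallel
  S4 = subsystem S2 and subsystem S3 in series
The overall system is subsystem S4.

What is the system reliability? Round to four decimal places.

R(B1) = exp(−0.000059 × 2000) = 0.888696
R(B2) = exp(−0.000036 × 2000) = 0.930531
R(B3) = exp(−0.000097 × 2000) = 0.823658
R(B4) = exp(−0.000052 × 2000) = 0.901225
R(B5) = exp(−0.000046 × 2000) = 0.912105
R(B6) = exp(−0.000026 × 2000) = 0.949329
Series (B3 and B4): 0.823658 × 0.901225 = 0.742301
Parallel (B1, B2, and [0.742301]): 1 − (1 − 0.888696)(1 − 0.930531)(1 − 0.742301) = 0.998007
Parallel (B5 and B6): 1 − (1 − 0.912105)(1 − 0.949329) = 0.995546
Series ([0.998007] and [0.995546]): 0.998007 × 0.995546 = 0.9936

0.9936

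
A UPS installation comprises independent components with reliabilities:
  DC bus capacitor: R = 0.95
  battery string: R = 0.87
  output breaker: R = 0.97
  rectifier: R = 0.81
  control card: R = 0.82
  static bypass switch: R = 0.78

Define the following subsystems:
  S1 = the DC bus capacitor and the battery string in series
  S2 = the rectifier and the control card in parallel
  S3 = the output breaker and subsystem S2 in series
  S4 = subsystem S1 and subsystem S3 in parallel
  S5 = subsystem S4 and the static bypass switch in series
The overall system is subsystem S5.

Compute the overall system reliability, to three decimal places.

0.771

Series (DC bus capacitor and battery string): 0.95000 × 0.87000 = 0.82650
Parallel (rectifier and control card): 1 − (1 − 0.81000)(1 − 0.82000) = 0.96580
Series (output breaker and [0.96580]): 0.97000 × 0.96580 = 0.93683
Parallel ([0.82650] and [0.93683]): 1 − (1 − 0.82650)(1 − 0.93683) = 0.98904
Series ([0.98904] and static bypass switch): 0.98904 × 0.78000 = 0.771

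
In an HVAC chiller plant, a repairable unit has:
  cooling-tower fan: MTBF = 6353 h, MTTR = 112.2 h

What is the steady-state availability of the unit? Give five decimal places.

A(cooling-tower fan) = MTBF/(MTBF+MTTR) = 6353/(6353+112.2) = 0.98265

0.98265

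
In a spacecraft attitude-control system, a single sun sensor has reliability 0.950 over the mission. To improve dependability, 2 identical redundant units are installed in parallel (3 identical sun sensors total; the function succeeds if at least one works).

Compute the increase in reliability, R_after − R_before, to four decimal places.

0.0499

R_before = 0.950
R_after = 1 − (1 − 0.950)^3 = 0.9999
ΔR = 0.9999 − 0.950 = 0.0499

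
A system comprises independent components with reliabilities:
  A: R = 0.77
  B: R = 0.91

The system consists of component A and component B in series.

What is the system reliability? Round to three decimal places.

0.701

Series (A and B): 0.77000 × 0.91000 = 0.701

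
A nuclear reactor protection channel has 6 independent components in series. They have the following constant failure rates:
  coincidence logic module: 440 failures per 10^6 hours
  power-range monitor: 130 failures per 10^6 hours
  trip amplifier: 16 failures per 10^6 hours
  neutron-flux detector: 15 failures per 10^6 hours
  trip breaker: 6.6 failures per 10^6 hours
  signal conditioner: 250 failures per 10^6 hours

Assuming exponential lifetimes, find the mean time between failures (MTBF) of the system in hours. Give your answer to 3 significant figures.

1170

Series of exponential components: λ_sys = Σ λ_i
λ_sys = 0.00044 + 0.00013 + 0.000016 + 0.000015 + 0.0000066 + 0.00025 = 8.5760e-04 /h
MTBF = 1 / λ_sys = 1170 h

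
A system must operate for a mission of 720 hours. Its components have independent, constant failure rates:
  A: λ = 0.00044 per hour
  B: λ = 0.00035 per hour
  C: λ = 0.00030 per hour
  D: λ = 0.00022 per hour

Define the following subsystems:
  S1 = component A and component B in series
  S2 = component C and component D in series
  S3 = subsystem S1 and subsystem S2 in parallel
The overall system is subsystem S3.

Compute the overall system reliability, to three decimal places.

R(A) = exp(−0.00044 × 720) = 0.72848
R(B) = exp(−0.00035 × 720) = 0.77724
R(C) = exp(−0.00030 × 720) = 0.80574
R(D) = exp(−0.00022 × 720) = 0.85351
Series (A and B): 0.72848 × 0.77724 = 0.56620
Series (C and D): 0.80574 × 0.85351 = 0.68771
Parallel ([0.56620] and [0.68771]): 1 − (1 − 0.56620)(1 − 0.68771) = 0.865

0.865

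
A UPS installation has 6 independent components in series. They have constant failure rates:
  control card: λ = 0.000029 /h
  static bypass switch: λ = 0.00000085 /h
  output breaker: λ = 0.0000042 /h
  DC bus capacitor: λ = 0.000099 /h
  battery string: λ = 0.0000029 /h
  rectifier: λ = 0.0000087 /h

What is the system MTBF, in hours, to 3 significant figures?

6910

Series of exponential components: λ_sys = Σ λ_i
λ_sys = 0.000029 + 0.00000085 + 0.0000042 + 0.000099 + 0.0000029 + 0.0000087 = 1.4465e-04 /h
MTBF = 1 / λ_sys = 6910 h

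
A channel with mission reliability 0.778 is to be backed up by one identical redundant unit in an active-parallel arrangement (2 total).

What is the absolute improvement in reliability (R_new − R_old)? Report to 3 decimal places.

0.173

R_before = 0.778
R_after = 1 − (1 − 0.778)^2 = 0.951
ΔR = 0.951 − 0.778 = 0.173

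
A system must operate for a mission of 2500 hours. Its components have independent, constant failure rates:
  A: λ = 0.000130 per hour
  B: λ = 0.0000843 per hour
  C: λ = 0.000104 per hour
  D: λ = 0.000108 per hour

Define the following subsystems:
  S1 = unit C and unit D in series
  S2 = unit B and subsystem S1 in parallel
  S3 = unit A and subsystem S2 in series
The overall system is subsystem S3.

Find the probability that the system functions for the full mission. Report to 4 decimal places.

0.6660

R(A) = exp(−0.000130 × 2500) = 0.722527
R(B) = exp(−0.0000843 × 2500) = 0.809977
R(C) = exp(−0.000104 × 2500) = 0.771052
R(D) = exp(−0.000108 × 2500) = 0.763379
Series (C and D): 0.771052 × 0.763379 = 0.588605
Parallel (B and [0.588605]): 1 − (1 − 0.809977)(1 − 0.588605) = 0.921825
Series (A and [0.921825]): 0.722527 × 0.921825 = 0.6660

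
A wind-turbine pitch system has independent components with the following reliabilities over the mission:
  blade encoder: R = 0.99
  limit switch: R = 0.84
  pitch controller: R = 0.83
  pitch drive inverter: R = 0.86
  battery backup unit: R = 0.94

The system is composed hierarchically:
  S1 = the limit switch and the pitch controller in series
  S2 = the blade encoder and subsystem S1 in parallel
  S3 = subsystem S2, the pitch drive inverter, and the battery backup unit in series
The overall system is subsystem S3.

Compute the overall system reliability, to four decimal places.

0.8060

Series (limit switch and pitch controller): 0.840000 × 0.830000 = 0.697200
Parallel (blade encoder and [0.697200]): 1 − (1 − 0.990000)(1 − 0.697200) = 0.996972
Series ([0.996972], pitch drive inverter, and battery backup unit): 0.996972 × 0.860000 × 0.940000 = 0.8060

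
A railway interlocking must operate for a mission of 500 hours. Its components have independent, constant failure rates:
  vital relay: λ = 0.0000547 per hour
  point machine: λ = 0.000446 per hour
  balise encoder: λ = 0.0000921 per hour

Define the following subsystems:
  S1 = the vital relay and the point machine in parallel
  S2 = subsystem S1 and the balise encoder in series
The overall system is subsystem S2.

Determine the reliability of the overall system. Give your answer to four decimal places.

R(vital relay) = exp(−0.0000547 × 500) = 0.973021
R(point machine) = exp(−0.000446 × 500) = 0.800115
R(balise encoder) = exp(−0.0000921 × 500) = 0.954994
Parallel (vital relay and point machine): 1 − (1 − 0.973021)(1 − 0.800115) = 0.994607
Series ([0.994607] and balise encoder): 0.994607 × 0.954994 = 0.9498

0.9498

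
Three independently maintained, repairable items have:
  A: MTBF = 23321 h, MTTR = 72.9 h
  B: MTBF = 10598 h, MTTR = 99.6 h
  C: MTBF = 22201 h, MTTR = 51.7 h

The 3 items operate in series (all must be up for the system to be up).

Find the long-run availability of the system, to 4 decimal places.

A(A) = MTBF/(MTBF+MTTR) = 23321/(23321+72.9) = 0.996884
A(B) = MTBF/(MTBF+MTTR) = 10598/(10598+99.6) = 0.990690
A(C) = MTBF/(MTBF+MTTR) = 22201/(22201+51.7) = 0.997677
Series availability: 0.996884 × 0.990690 × 0.997677 = 0.9853

0.9853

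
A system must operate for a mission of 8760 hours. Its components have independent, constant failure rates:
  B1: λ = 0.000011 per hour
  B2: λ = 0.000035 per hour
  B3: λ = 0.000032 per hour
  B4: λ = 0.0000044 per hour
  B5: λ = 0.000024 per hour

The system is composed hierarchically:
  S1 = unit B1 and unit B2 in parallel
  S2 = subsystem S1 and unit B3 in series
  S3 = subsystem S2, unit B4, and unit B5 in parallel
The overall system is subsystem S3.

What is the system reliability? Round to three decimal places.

0.998

R(B1) = exp(−0.000011 × 8760) = 0.90814
R(B2) = exp(−0.000035 × 8760) = 0.73594
R(B3) = exp(−0.000032 × 8760) = 0.75554
R(B4) = exp(−0.0000044 × 8760) = 0.96219
R(B5) = exp(−0.000024 × 8760) = 0.81039
Parallel (B1 and B2): 1 − (1 − 0.90814)(1 − 0.73594) = 0.97574
Series ([0.97574] and B3): 0.97574 × 0.75554 = 0.73721
Parallel ([0.73721], B4, and B5): 1 − (1 − 0.73721)(1 − 0.96219)(1 − 0.81039) = 0.998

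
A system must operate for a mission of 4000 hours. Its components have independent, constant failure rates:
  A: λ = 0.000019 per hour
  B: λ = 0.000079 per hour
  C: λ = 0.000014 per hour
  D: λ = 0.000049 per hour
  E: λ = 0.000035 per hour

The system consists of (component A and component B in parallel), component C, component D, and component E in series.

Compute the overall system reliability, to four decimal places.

R(A) = exp(−0.000019 × 4000) = 0.926816
R(B) = exp(−0.000079 × 4000) = 0.729059
R(C) = exp(−0.000014 × 4000) = 0.945539
R(D) = exp(−0.000049 × 4000) = 0.822012
R(E) = exp(−0.000035 × 4000) = 0.869358
Parallel (A and B): 1 − (1 − 0.926816)(1 − 0.729059) = 0.980171
Series ([0.980171], C, D, and E): 0.980171 × 0.945539 × 0.822012 × 0.869358 = 0.6623

0.6623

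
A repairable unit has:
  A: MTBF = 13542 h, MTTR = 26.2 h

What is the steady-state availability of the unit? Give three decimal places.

A(A) = MTBF/(MTBF+MTTR) = 13542/(13542+26.2) = 0.998

0.998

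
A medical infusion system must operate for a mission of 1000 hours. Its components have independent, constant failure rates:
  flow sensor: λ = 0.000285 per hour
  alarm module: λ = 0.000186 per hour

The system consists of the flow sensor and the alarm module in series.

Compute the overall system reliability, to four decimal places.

R(flow sensor) = exp(−0.000285 × 1000) = 0.752014
R(alarm module) = exp(−0.000186 × 1000) = 0.830274
Series (flow sensor and alarm module): 0.752014 × 0.830274 = 0.6244

0.6244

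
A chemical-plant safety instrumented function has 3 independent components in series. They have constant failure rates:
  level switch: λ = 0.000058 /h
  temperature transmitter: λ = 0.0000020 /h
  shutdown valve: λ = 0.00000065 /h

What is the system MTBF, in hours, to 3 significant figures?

16500

Series of exponential components: λ_sys = Σ λ_i
λ_sys = 0.000058 + 0.0000020 + 0.00000065 = 6.0650e-05 /h
MTBF = 1 / λ_sys = 16500 h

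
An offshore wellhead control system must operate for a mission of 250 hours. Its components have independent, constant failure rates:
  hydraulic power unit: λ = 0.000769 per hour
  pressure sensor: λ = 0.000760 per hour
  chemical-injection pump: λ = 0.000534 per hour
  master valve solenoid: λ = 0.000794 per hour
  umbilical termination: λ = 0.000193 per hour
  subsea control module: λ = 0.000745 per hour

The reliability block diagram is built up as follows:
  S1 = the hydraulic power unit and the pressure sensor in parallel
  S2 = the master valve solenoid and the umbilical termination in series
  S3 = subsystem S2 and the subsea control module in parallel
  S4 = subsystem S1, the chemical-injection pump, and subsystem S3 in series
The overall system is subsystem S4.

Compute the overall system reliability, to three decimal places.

0.817

R(hydraulic power unit) = exp(−0.000769 × 250) = 0.82510
R(pressure sensor) = exp(−0.000760 × 250) = 0.82696
R(chemical-injection pump) = exp(−0.000534 × 250) = 0.87503
R(master valve solenoid) = exp(−0.000794 × 250) = 0.81996
R(umbilical termination) = exp(−0.000193 × 250) = 0.95290
R(subsea control module) = exp(−0.000745 × 250) = 0.83007
Parallel (hydraulic power unit and pressure sensor): 1 − (1 − 0.82510)(1 − 0.82696) = 0.96974
Series (master valve solenoid and umbilical termination): 0.81996 × 0.95290 = 0.78134
Parallel ([0.78134] and subsea control module): 1 − (1 − 0.78134)(1 − 0.83007) = 0.96284
Series ([0.96974], chemical-injection pump, and [0.96284]): 0.96974 × 0.87503 × 0.96284 = 0.817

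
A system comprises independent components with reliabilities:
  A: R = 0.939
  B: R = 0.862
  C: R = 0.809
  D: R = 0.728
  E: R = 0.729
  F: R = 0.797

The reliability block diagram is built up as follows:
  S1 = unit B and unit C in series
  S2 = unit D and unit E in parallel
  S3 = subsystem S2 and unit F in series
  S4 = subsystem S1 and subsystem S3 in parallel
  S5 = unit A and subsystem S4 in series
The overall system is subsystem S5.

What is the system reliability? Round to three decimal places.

Series (B and C): 0.86200 × 0.80900 = 0.69736
Parallel (D and E): 1 − (1 − 0.72800)(1 − 0.72900) = 0.92629
Series ([0.92629] and F): 0.92629 × 0.79700 = 0.73825
Parallel ([0.69736] and [0.73825]): 1 − (1 − 0.69736)(1 − 0.73825) = 0.92078
Series (A and [0.92078]): 0.93900 × 0.92078 = 0.865

0.865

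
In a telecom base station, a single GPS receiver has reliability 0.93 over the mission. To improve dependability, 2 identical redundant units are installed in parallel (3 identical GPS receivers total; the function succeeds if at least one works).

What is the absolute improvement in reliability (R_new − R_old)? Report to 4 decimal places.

0.0697

R_before = 0.93
R_after = 1 − (1 − 0.93)^3 = 0.9997
ΔR = 0.9997 − 0.93 = 0.0697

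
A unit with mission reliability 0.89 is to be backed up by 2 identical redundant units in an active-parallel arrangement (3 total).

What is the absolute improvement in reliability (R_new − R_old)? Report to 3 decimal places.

0.109

R_before = 0.89
R_after = 1 − (1 − 0.89)^3 = 0.999
ΔR = 0.999 − 0.89 = 0.109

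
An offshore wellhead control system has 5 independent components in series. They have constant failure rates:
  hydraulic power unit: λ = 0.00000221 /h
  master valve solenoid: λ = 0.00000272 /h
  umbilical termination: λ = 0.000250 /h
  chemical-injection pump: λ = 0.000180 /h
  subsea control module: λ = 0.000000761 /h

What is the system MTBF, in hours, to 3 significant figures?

2300

Series of exponential components: λ_sys = Σ λ_i
λ_sys = 0.00000221 + 0.00000272 + 0.000250 + 0.000180 + 0.000000761 = 4.3569e-04 /h
MTBF = 1 / λ_sys = 2300 h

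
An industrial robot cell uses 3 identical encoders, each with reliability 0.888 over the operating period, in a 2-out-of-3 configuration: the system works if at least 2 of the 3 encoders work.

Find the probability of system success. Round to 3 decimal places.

R = Σ_{i=2}^{3} C(3,i) p^i (1−p)^{3−i} with p = 0.888
C(3,2)·0.888^2·0.112^1 = 0.26495
C(3,3)·0.888^3·0.112^0 = 0.70023
Sum = 0.965

0.965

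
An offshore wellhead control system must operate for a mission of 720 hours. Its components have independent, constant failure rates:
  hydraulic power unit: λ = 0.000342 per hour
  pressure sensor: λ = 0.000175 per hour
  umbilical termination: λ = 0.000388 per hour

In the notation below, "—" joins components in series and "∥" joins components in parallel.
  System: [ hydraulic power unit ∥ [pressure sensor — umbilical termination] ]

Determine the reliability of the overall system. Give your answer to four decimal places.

0.9273

R(hydraulic power unit) = exp(−0.000342 × 720) = 0.781735
R(pressure sensor) = exp(−0.000175 × 720) = 0.881615
R(umbilical termination) = exp(−0.000388 × 720) = 0.756268
Series (pressure sensor and umbilical termination): 0.881615 × 0.756268 = 0.666737
Parallel (hydraulic power unit and [0.666737]): 1 − (1 − 0.781735)(1 − 0.666737) = 0.9273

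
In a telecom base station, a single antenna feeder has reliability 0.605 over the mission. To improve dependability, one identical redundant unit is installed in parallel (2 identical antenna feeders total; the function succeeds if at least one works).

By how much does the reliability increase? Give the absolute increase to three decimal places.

0.239

R_before = 0.605
R_after = 1 − (1 − 0.605)^2 = 0.844
ΔR = 0.844 − 0.605 = 0.239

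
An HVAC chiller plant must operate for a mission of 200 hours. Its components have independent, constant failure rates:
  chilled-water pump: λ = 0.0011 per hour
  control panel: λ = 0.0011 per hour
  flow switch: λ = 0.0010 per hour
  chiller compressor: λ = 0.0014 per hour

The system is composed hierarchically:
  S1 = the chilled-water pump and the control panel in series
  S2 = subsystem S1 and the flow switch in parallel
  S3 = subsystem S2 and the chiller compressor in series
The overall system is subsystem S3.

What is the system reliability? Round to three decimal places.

0.707

R(chilled-water pump) = exp(−0.0011 × 200) = 0.80252
R(control panel) = exp(−0.0011 × 200) = 0.80252
R(flow switch) = exp(−0.0010 × 200) = 0.81873
R(chiller compressor) = exp(−0.0014 × 200) = 0.75578
Series (chilled-water pump and control panel): 0.80252 × 0.80252 = 0.64404
Parallel ([0.64404] and flow switch): 1 − (1 − 0.64404)(1 − 0.81873) = 0.93548
Series ([0.93548] and chiller compressor): 0.93548 × 0.75578 = 0.707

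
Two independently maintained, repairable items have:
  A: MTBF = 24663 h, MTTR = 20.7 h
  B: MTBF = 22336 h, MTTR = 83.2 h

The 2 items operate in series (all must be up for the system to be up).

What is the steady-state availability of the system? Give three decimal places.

A(A) = MTBF/(MTBF+MTTR) = 24663/(24663+20.7) = 0.999161
A(B) = MTBF/(MTBF+MTTR) = 22336/(22336+83.2) = 0.996289
Series availability: 0.999161 × 0.996289 = 0.995

0.995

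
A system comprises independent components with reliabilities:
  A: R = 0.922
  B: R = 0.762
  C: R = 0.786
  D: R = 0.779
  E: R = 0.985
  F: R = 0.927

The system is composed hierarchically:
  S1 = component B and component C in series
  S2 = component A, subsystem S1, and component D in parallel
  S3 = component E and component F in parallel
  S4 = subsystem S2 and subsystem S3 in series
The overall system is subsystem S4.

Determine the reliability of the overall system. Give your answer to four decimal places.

0.9920

Series (B and C): 0.762000 × 0.786000 = 0.598932
Parallel (A, [0.598932], and D): 1 − (1 − 0.922000)(1 − 0.598932)(1 − 0.779000) = 0.993086
Parallel (E and F): 1 − (1 − 0.985000)(1 − 0.927000) = 0.998905
Series ([0.993086] and [0.998905]): 0.993086 × 0.998905 = 0.9920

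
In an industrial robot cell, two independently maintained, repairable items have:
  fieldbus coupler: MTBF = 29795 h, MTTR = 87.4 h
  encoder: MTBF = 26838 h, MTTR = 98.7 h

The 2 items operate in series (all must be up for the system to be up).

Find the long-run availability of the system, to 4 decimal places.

0.9934

A(fieldbus coupler) = MTBF/(MTBF+MTTR) = 29795/(29795+87.4) = 0.997075
A(encoder) = MTBF/(MTBF+MTTR) = 26838/(26838+98.7) = 0.996336
Series availability: 0.997075 × 0.996336 = 0.9934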